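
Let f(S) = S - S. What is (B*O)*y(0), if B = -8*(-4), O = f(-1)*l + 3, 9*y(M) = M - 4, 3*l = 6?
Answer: -128/3 ≈ -42.667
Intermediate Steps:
f(S) = 0
l = 2 (l = (1/3)*6 = 2)
y(M) = -4/9 + M/9 (y(M) = (M - 4)/9 = (-4 + M)/9 = -4/9 + M/9)
O = 3 (O = 0*2 + 3 = 0 + 3 = 3)
B = 32
(B*O)*y(0) = (32*3)*(-4/9 + (1/9)*0) = 96*(-4/9 + 0) = 96*(-4/9) = -128/3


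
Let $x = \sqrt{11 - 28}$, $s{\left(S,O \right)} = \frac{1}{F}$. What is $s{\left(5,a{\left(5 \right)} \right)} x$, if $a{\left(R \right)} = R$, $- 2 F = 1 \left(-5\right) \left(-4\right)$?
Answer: $- \frac{i \sqrt{17}}{10} \approx - 0.41231 i$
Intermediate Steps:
$F = -10$ ($F = - \frac{1 \left(-5\right) \left(-4\right)}{2} = - \frac{\left(-5\right) \left(-4\right)}{2} = \left(- \frac{1}{2}\right) 20 = -10$)
$s{\left(S,O \right)} = - \frac{1}{10}$ ($s{\left(S,O \right)} = \frac{1}{-10} = - \frac{1}{10}$)
$x = i \sqrt{17}$ ($x = \sqrt{-17} = i \sqrt{17} \approx 4.1231 i$)
$s{\left(5,a{\left(5 \right)} \right)} x = - \frac{i \sqrt{17}}{10}$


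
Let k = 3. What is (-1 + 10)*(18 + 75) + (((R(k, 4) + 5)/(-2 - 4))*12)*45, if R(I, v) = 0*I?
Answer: 387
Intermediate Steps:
R(I, v) = 0
(-1 + 10)*(18 + 75) + (((R(k, 4) + 5)/(-2 - 4))*12)*45 = (-1 + 10)*(18 + 75) + (((0 + 5)/(-2 - 4))*12)*45 = 9*93 + ((5/(-6))*12)*45 = 837 + ((5*(-⅙))*12)*45 = 837 - ⅚*12*45 = 837 - 10*45 = 837 - 450 = 387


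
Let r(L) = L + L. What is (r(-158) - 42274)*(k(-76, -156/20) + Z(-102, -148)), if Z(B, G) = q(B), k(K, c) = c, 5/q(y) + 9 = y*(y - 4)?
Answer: 3588565256/10803 ≈ 3.3218e+5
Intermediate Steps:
r(L) = 2*L
q(y) = 5/(-9 + y*(-4 + y)) (q(y) = 5/(-9 + y*(y - 4)) = 5/(-9 + y*(-4 + y)))
Z(B, G) = 5/(-9 + B² - 4*B)
(r(-158) - 42274)*(k(-76, -156/20) + Z(-102, -148)) = (2*(-158) - 42274)*(-156/20 + 5/(-9 + (-102)² - 4*(-102))) = (-316 - 42274)*(-156*1/20 + 5/(-9 + 10404 + 408)) = -42590*(-39/5 + 5/10803) = -42590*(-421292/54015) = 3588565256/10803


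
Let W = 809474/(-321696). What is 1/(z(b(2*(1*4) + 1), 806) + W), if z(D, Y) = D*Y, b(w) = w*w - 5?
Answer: 160848/9852500351 ≈ 1.6326e-5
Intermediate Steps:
b(w) = -5 + w² (b(w) = w² - 5 = -5 + w²)
W = -404737/160848 (W = 809474*(-1/321696) = -404737/160848 ≈ -2.5163)
1/(z(b(2*(1*4) + 1), 806) + W) = 1/((-5 + (2*(1*4) + 1)²)*806 - 404737/160848) = 1/((-5 + (2*4 + 1)²)*806 - 404737/160848) = 1/((-5 + (8 + 1)²)*806 - 404737/160848) = 1/((-5 + 9²)*806 - 404737/160848) = 1/((-5 + 81)*806 - 404737/160848) = 1/(76*806 - 404737/160848) = 1/(61256 - 404737/160848) = 1/(9852500351/160848) = 160848/9852500351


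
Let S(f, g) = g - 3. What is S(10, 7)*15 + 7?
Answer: 67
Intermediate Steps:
S(f, g) = -3 + g
S(10, 7)*15 + 7 = (-3 + 7)*15 + 7 = 4*15 + 7 = 60 + 7 = 67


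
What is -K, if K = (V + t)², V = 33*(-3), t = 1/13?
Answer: -1653796/169 ≈ -9785.8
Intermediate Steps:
t = 1/13 ≈ 0.076923
V = -99
K = 1653796/169 (K = (-99 + 1/13)² = (-1286/13)² = 1653796/169 ≈ 9785.8)
-K = -1*1653796/169 = -1653796/169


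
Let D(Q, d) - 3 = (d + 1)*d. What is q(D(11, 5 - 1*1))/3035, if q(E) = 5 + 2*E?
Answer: 51/3035 ≈ 0.016804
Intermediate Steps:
D(Q, d) = 3 + d*(1 + d) (D(Q, d) = 3 + (d + 1)*d = 3 + (1 + d)*d = 3 + d*(1 + d))
q(D(11, 5 - 1*1))/3035 = (5 + 2*(3 + (5 - 1*1) + (5 - 1*1)**2))/3035 = (5 + 2*(3 + (5 - 1) + (5 - 1)**2))*(1/3035) = (5 + 2*(3 + 4 + 4**2))*(1/3035) = (5 + 2*(3 + 4 + 16))*(1/3035) = (5 + 2*23)*(1/3035) = (5 + 46)*(1/3035) = 51*(1/3035) = 51/3035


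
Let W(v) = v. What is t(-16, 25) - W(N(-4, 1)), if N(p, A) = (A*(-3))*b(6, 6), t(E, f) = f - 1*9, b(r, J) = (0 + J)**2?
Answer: 124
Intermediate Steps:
b(r, J) = J**2
t(E, f) = -9 + f (t(E, f) = f - 9 = -9 + f)
N(p, A) = -108*A (N(p, A) = (A*(-3))*6**2 = -3*A*36 = -108*A)
t(-16, 25) - W(N(-4, 1)) = (-9 + 25) - (-108) = 16 - 1*(-108) = 16 + 108 = 124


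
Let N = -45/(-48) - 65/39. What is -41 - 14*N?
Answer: -739/24 ≈ -30.792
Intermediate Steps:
N = -35/48 (N = -45*(-1/48) - 65*1/39 = 15/16 - 5/3 = -35/48 ≈ -0.72917)
-41 - 14*N = -41 - 14*(-35/48) = -41 + 245/24 = -739/24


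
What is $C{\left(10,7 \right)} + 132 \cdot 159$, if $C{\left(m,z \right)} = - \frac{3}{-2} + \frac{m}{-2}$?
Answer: $\frac{41969}{2} \approx 20985.0$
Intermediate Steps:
$C{\left(m,z \right)} = \frac{3}{2} - \frac{m}{2}$ ($C{\left(m,z \right)} = \left(-3\right) \left(- \frac{1}{2}\right) + m \left(- \frac{1}{2}\right) = \frac{3}{2} - \frac{m}{2}$)
$C{\left(10,7 \right)} + 132 \cdot 159 = \left(\frac{3}{2} - 5\right) + 132 \cdot 159 = \left(\frac{3}{2} - 5\right) + 20988 = - \frac{7}{2} + 20988 = \frac{41969}{2}$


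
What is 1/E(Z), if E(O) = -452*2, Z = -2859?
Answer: -1/904 ≈ -0.0011062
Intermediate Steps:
E(O) = -904
1/E(Z) = 1/(-904) = -1/904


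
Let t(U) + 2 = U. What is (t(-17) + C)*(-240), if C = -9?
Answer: 6720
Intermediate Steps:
t(U) = -2 + U
(t(-17) + C)*(-240) = ((-2 - 17) - 9)*(-240) = (-19 - 9)*(-240) = -28*(-240) = 6720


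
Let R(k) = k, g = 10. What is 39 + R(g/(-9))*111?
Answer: -253/3 ≈ -84.333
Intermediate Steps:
39 + R(g/(-9))*111 = 39 + (10/(-9))*111 = 39 + (10*(-⅑))*111 = 39 - 10/9*111 = 39 - 370/3 = -253/3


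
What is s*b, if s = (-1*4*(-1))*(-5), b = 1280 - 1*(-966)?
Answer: -44920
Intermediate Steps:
b = 2246 (b = 1280 + 966 = 2246)
s = -20 (s = -4*(-1)*(-5) = 4*(-5) = -20)
s*b = -20*2246 = -44920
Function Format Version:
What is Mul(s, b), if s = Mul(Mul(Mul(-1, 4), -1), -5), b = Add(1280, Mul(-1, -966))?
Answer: -44920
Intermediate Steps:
b = 2246 (b = Add(1280, 966) = 2246)
s = -20 (s = Mul(Mul(-4, -1), -5) = Mul(4, -5) = -20)
Mul(s, b) = Mul(-20, 2246) = -44920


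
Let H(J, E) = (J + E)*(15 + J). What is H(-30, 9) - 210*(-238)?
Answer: 50295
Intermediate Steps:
H(J, E) = (15 + J)*(E + J) (H(J, E) = (E + J)*(15 + J) = (15 + J)*(E + J))
H(-30, 9) - 210*(-238) = ((-30)² + 15*9 + 15*(-30) + 9*(-30)) - 210*(-238) = (900 + 135 - 450 - 270) + 49980 = 315 + 49980 = 50295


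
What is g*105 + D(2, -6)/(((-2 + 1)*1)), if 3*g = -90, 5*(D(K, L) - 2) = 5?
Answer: -3153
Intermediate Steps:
D(K, L) = 3 (D(K, L) = 2 + (⅕)*5 = 2 + 1 = 3)
g = -30 (g = (⅓)*(-90) = -30)
g*105 + D(2, -6)/(((-2 + 1)*1)) = -30*105 + 3/(((-2 + 1)*1)) = -3150 + 3/((-1*1)) = -3150 + 3/(-1) = -3150 + 3*(-1) = -3150 - 3 = -3153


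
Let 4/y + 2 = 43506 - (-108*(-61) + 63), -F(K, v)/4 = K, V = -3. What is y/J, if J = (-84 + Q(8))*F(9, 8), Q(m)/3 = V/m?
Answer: 8/225872037 ≈ 3.5418e-8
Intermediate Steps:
F(K, v) = -4*K
Q(m) = -9/m (Q(m) = 3*(-3/m) = -9/m)
y = 4/36853 (y = 4/(-2 + (43506 - (-108*(-61) + 63))) = 4/(-2 + (43506 - (6588 + 63))) = 4/(-2 + (43506 - 1*6651)) = 4/(-2 + (43506 - 6651)) = 4/(-2 + 36855) = 4/36853 ≈ 0.00010854)
J = 6129/2 (J = (-84 - 9/8)*(-4*9) = (-84 - 9*⅛)*(-36) = (-84 - 9/8)*(-36) = -681/8*(-36) = 6129/2 ≈ 3064.5)
y/J = 4/(36853*(6129/2)) = (4/36853)*(2/6129) = 8/225872037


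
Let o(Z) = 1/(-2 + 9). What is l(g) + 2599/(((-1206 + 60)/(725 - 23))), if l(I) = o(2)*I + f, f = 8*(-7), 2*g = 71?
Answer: -4393345/2674 ≈ -1643.0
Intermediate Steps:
g = 71/2 (g = (½)*71 = 71/2 ≈ 35.500)
f = -56
o(Z) = ⅐ (o(Z) = 1/7 = ⅐)
l(I) = -56 + I/7 (l(I) = I/7 - 56 = -56 + I/7)
l(g) + 2599/(((-1206 + 60)/(725 - 23))) = (-56 + (⅐)*(71/2)) + 2599/(((-1206 + 60)/(725 - 23))) = (-56 + 71/14) + 2599/((-1146/702)) = -713/14 + 2599/((-1146*1/702)) = -713/14 + 2599/(-191/117) = -713/14 + 2599*(-117/191) = -713/14 - 304083/191 = -4393345/2674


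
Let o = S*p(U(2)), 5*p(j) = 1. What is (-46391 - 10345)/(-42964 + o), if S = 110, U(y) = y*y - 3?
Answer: 9456/7157 ≈ 1.3212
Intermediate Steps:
U(y) = -3 + y² (U(y) = y² - 3 = -3 + y²)
p(j) = ⅕ (p(j) = (⅕)*1 = ⅕)
o = 22 (o = 110*(⅕) = 22)
(-46391 - 10345)/(-42964 + o) = (-46391 - 10345)/(-42964 + 22) = -56736/(-42942) = -56736*(-1/42942) = 9456/7157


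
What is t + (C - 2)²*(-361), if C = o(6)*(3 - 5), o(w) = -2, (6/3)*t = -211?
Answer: -3099/2 ≈ -1549.5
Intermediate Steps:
t = -211/2 (t = (½)*(-211) = -211/2 ≈ -105.50)
C = 4 (C = -2*(3 - 5) = -2*(-2) = 4)
t + (C - 2)²*(-361) = -211/2 + (4 - 2)²*(-361) = -211/2 + 2²*(-361) = -211/2 + 4*(-361) = -211/2 - 1444 = -3099/2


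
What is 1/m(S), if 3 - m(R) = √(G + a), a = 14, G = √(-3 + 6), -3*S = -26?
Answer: 1/(3 - √(14 + √3)) ≈ -1.0348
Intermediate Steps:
S = 26/3 (S = -⅓*(-26) = 26/3 ≈ 8.6667)
G = √3 ≈ 1.7320
m(R) = 3 - √(14 + √3) (m(R) = 3 - √(√3 + 14) = 3 - √(14 + √3))
1/m(S) = 1/(3 - √(14 + √3))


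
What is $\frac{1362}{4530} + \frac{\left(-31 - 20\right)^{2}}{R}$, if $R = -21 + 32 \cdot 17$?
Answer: $\frac{2082476}{394865} \approx 5.2739$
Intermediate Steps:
$R = 523$ ($R = -21 + 544 = 523$)
$\frac{1362}{4530} + \frac{\left(-31 - 20\right)^{2}}{R} = \frac{1362}{4530} + \frac{\left(-31 - 20\right)^{2}}{523} = 1362 \cdot \frac{1}{4530} + \left(-51\right)^{2} \cdot \frac{1}{523} = \frac{227}{755} + 2601 \cdot \frac{1}{523} = \frac{227}{755} + \frac{2601}{523} = \frac{2082476}{394865}$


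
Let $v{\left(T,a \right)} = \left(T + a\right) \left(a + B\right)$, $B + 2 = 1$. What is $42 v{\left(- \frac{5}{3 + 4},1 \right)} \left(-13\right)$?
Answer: $0$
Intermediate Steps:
$B = -1$ ($B = -2 + 1 = -1$)
$v{\left(T,a \right)} = \left(-1 + a\right) \left(T + a\right)$ ($v{\left(T,a \right)} = \left(T + a\right) \left(a - 1\right) = \left(T + a\right) \left(-1 + a\right) = \left(-1 + a\right) \left(T + a\right)$)
$42 v{\left(- \frac{5}{3 + 4},1 \right)} \left(-13\right) = 42 \left(1^{2} - - \frac{5}{3 + 4} - 1 + - \frac{5}{3 + 4} \cdot 1\right) \left(-13\right) = 42 \left(1 - - \frac{5}{7} - 1 + - \frac{5}{7} \cdot 1\right) \left(-13\right) = 42 \left(1 - \left(-5\right) \frac{1}{7} - 1 + \left(-5\right) \frac{1}{7} \cdot 1\right) \left(-13\right) = 42 \left(1 - - \frac{5}{7} - 1 - \frac{5}{7}\right) \left(-13\right) = 42 \left(1 + \frac{5}{7} - 1 - \frac{5}{7}\right) \left(-13\right) = 42 \cdot 0 \left(-13\right) = 0 \left(-13\right) = 0$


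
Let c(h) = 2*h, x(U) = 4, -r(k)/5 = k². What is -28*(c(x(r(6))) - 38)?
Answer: 840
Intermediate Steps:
r(k) = -5*k²
-28*(c(x(r(6))) - 38) = -28*(2*4 - 38) = -28*(8 - 38) = -28*(-30) = 840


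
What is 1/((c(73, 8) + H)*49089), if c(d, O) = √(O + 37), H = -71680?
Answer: -14336/50444075876919 - √5/84073459794865 ≈ -2.8422e-10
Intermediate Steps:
c(d, O) = √(37 + O)
1/((c(73, 8) + H)*49089) = 1/(√(37 + 8) - 71680*49089) = (1/49089)/(√45 - 71680) = (1/49089)/(3*√5 - 71680) = (1/49089)/(-71680 + 3*√5) = 1/(49089*(-71680 + 3*√5))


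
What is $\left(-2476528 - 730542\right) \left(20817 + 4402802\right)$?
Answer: $-14186855786330$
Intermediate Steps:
$\left(-2476528 - 730542\right) \left(20817 + 4402802\right) = \left(-3207070\right) 4423619 = -14186855786330$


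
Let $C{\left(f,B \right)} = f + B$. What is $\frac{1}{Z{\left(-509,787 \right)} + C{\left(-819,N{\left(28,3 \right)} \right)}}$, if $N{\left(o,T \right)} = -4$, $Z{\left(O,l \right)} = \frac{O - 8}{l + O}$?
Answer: $- \frac{278}{229311} \approx -0.0012123$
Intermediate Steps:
$Z{\left(O,l \right)} = \frac{-8 + O}{O + l}$
$C{\left(f,B \right)} = B + f$
$\frac{1}{Z{\left(-509,787 \right)} + C{\left(-819,N{\left(28,3 \right)} \right)}} = \frac{1}{\frac{-8 - 509}{-509 + 787} - 823} = \frac{1}{\frac{1}{278} \left(-517\right) - 823} = \frac{1}{- \frac{517}{278} - 823} = \frac{1}{- \frac{229311}{278}} = - \frac{278}{229311}$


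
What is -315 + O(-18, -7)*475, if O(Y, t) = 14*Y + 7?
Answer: -116690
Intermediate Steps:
O(Y, t) = 7 + 14*Y
-315 + O(-18, -7)*475 = -315 + (7 + 14*(-18))*475 = -315 + (7 - 252)*475 = -315 - 245*475 = -315 - 116375 = -116690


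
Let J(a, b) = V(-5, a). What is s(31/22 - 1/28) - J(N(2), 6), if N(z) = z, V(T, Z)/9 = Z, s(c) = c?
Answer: -5121/308 ≈ -16.627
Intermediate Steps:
V(T, Z) = 9*Z
J(a, b) = 9*a
s(31/22 - 1/28) - J(N(2), 6) = (31/22 - 1/28) - 9*2 = (31*(1/22) - 1*1/28) - 1*18 = (31/22 - 1/28) - 18 = 423/308 - 18 = -5121/308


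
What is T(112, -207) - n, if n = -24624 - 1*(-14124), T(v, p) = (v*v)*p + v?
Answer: -2585996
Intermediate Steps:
T(v, p) = v + p*v² (T(v, p) = v²*p + v = p*v² + v = v + p*v²)
n = -10500 (n = -24624 + 14124 = -10500)
T(112, -207) - n = 112*(1 - 207*112) - 1*(-10500) = 112*(1 - 23184) + 10500 = 112*(-23183) + 10500 = -2596496 + 10500 = -2585996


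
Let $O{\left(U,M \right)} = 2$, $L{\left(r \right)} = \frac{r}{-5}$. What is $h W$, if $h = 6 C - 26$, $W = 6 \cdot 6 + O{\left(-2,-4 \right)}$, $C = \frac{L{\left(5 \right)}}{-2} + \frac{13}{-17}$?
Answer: $- \frac{17822}{17} \approx -1048.4$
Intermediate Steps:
$L{\left(r \right)} = - \frac{r}{5}$ ($L{\left(r \right)} = r \left(- \frac{1}{5}\right) = - \frac{r}{5}$)
$C = - \frac{9}{34}$ ($C = \frac{\left(- \frac{1}{5}\right) 5}{-2} + \frac{13}{-17} = \left(-1\right) \left(- \frac{1}{2}\right) + 13 \left(- \frac{1}{17}\right) = \frac{1}{2} - \frac{13}{17} = - \frac{9}{34} \approx -0.26471$)
$W = 38$ ($W = 6 \cdot 6 + 2 = 36 + 2 = 38$)
$h = - \frac{469}{17}$ ($h = 6 \left(- \frac{9}{34}\right) - 26 = - \frac{27}{17} - 26 = - \frac{469}{17} \approx -27.588$)
$h W = \left(- \frac{469}{17}\right) 38 = - \frac{17822}{17}$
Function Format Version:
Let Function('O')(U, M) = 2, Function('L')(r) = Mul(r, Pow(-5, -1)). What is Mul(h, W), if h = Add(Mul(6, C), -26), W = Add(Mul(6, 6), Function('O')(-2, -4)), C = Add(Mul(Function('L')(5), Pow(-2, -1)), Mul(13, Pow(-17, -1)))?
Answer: Rational(-17822, 17) ≈ -1048.4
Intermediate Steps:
Function('L')(r) = Mul(Rational(-1, 5), r) (Function('L')(r) = Mul(r, Rational(-1, 5)) = Mul(Rational(-1, 5), r))
C = Rational(-9, 34) (C = Add(Mul(Mul(Rational(-1, 5), 5), Pow(-2, -1)), Mul(13, Pow(-17, -1))) = Add(Mul(-1, Rational(-1, 2)), Mul(13, Rational(-1, 17))) = Add(Rational(1, 2), Rational(-13, 17)) = Rational(-9, 34) ≈ -0.26471)
W = 38 (W = Add(Mul(6, 6), 2) = Add(36, 2) = 38)
h = Rational(-469, 17) (h = Add(Mul(6, Rational(-9, 34)), -26) = Add(Rational(-27, 17), -26) = Rational(-469, 17) ≈ -27.588)
Mul(h, W) = Mul(Rational(-469, 17), 38) = Rational(-17822, 17)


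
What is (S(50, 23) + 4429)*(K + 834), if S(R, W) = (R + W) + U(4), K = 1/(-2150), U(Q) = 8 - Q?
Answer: 4039852047/1075 ≈ 3.7580e+6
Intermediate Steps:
K = -1/2150 ≈ -0.00046512
S(R, W) = 4 + R + W (S(R, W) = (R + W) + (8 - 1*4) = (R + W) + (8 - 4) = (R + W) + 4 = 4 + R + W)
(S(50, 23) + 4429)*(K + 834) = ((4 + 50 + 23) + 4429)*(-1/2150 + 834) = (77 + 4429)*(1793099/2150) = 4506*(1793099/2150) = 4039852047/1075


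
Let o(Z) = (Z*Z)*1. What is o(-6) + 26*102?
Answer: 2688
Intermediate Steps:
o(Z) = Z² (o(Z) = Z²*1 = Z²)
o(-6) + 26*102 = (-6)² + 26*102 = 36 + 2652 = 2688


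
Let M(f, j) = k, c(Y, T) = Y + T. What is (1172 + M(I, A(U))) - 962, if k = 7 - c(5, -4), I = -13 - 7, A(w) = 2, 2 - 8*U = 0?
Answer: 216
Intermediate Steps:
U = 1/4 (U = 1/4 - 1/8*0 = 1/4 + 0 = 1/4 ≈ 0.25000)
c(Y, T) = T + Y
I = -20
k = 6 (k = 7 - (-4 + 5) = 7 - 1*1 = 7 - 1 = 6)
M(f, j) = 6
(1172 + M(I, A(U))) - 962 = (1172 + 6) - 962 = 1178 - 962 = 216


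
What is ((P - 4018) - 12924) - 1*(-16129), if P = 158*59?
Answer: 8509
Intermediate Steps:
P = 9322
((P - 4018) - 12924) - 1*(-16129) = ((9322 - 4018) - 12924) - 1*(-16129) = (5304 - 12924) + 16129 = -7620 + 16129 = 8509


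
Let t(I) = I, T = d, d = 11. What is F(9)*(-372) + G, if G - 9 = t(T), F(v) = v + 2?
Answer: -4072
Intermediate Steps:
F(v) = 2 + v
T = 11
G = 20 (G = 9 + 11 = 20)
F(9)*(-372) + G = (2 + 9)*(-372) + 20 = 11*(-372) + 20 = -4092 + 20 = -4072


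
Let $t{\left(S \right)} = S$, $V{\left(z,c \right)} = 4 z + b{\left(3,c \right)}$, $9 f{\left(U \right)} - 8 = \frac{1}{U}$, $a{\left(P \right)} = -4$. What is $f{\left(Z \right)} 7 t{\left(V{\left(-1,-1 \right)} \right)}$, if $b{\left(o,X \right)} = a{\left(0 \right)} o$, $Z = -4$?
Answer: $- \frac{868}{9} \approx -96.444$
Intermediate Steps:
$b{\left(o,X \right)} = - 4 o$
$f{\left(U \right)} = \frac{8}{9} + \frac{1}{9 U}$
$V{\left(z,c \right)} = -12 + 4 z$ ($V{\left(z,c \right)} = 4 z - 12 = -12 + 4 z$)
$f{\left(Z \right)} 7 t{\left(V{\left(-1,-1 \right)} \right)} = \frac{1 + 8 \left(-4\right)}{9 \left(-4\right)} 7 \left(-12 + 4 \left(-1\right)\right) = \frac{1}{9} \left(- \frac{1}{4}\right) \left(1 - 32\right) 7 \left(-12 - 4\right) = \frac{1}{9} \left(- \frac{1}{4}\right) \left(-31\right) 7 \left(-16\right) = \frac{31}{36} \cdot 7 \left(-16\right) = \frac{217}{36} \left(-16\right) = - \frac{868}{9}$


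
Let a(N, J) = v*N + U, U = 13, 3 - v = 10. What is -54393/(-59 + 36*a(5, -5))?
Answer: 54393/851 ≈ 63.917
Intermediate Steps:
v = -7 (v = 3 - 1*10 = 3 - 10 = -7)
a(N, J) = 13 - 7*N (a(N, J) = -7*N + 13 = 13 - 7*N)
-54393/(-59 + 36*a(5, -5)) = -54393/(-59 + 36*(13 - 7*5)) = -54393/(-59 + 36*(13 - 35)) = -54393/(-59 + 36*(-22)) = -54393/(-59 - 792) = -54393/(-851) = -54393*(-1/851) = 54393/851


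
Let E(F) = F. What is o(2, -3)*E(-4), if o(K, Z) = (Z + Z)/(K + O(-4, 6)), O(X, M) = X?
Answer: -12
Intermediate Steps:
o(K, Z) = 2*Z/(-4 + K) (o(K, Z) = (Z + Z)/(K - 4) = (2*Z)/(-4 + K) = 2*Z/(-4 + K))
o(2, -3)*E(-4) = (2*(-3)/(-4 + 2))*(-4) = (2*(-3)/(-2))*(-4) = (2*(-3)*(-½))*(-4) = 3*(-4) = -12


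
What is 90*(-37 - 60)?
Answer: -8730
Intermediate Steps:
90*(-37 - 60) = 90*(-97) = -8730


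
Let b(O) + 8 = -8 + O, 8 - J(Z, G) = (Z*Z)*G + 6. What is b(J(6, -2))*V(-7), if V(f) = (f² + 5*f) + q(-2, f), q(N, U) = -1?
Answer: 754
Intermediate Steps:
V(f) = -1 + f² + 5*f (V(f) = (f² + 5*f) - 1 = -1 + f² + 5*f)
J(Z, G) = 2 - G*Z² (J(Z, G) = 8 - ((Z*Z)*G + 6) = 8 - (Z²*G + 6) = 8 - (G*Z² + 6) = 8 - (6 + G*Z²) = 8 + (-6 - G*Z²) = 2 - G*Z²)
b(O) = -16 + O (b(O) = -8 + (-8 + O) = -16 + O)
b(J(6, -2))*V(-7) = (-16 + (2 - 1*(-2)*6²))*(-1 + (-7)² + 5*(-7)) = (-16 + (2 - 1*(-2)*36))*(-1 + 49 - 35) = (-16 + (2 + 72))*13 = (-16 + 74)*13 = 58*13 = 754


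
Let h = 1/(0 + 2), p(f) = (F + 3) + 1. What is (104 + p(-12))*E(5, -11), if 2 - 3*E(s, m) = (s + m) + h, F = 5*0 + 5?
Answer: 565/2 ≈ 282.50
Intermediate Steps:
F = 5 (F = 0 + 5 = 5)
p(f) = 9 (p(f) = (5 + 3) + 1 = 8 + 1 = 9)
h = ½ (h = 1/2 = ½ ≈ 0.50000)
E(s, m) = ½ - m/3 - s/3 (E(s, m) = ⅔ - ((s + m) + ½)/3 = ⅔ - ((m + s) + ½)/3 = ⅔ - (½ + m + s)/3 = ⅔ + (-⅙ - m/3 - s/3) = ½ - m/3 - s/3)
(104 + p(-12))*E(5, -11) = (104 + 9)*(½ - ⅓*(-11) - ⅓*5) = 113*(½ + 11/3 - 5/3) = 113*(5/2) = 565/2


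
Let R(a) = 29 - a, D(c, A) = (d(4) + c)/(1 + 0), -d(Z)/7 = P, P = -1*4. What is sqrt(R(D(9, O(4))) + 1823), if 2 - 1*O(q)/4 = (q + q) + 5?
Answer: 11*sqrt(15) ≈ 42.603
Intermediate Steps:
P = -4
d(Z) = 28 (d(Z) = -7*(-4) = 28)
O(q) = -12 - 8*q (O(q) = 8 - 4*((q + q) + 5) = 8 - 4*(2*q + 5) = 8 - 4*(5 + 2*q) = 8 + (-20 - 8*q) = -12 - 8*q)
D(c, A) = 28 + c (D(c, A) = (28 + c)/(1 + 0) = (28 + c)/1 = (28 + c)*1 = 28 + c)
sqrt(R(D(9, O(4))) + 1823) = sqrt((29 - (28 + 9)) + 1823) = sqrt((29 - 1*37) + 1823) = sqrt((29 - 37) + 1823) = sqrt(-8 + 1823) = sqrt(1815) = 11*sqrt(15)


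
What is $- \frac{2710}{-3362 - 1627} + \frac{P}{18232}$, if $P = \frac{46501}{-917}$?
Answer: $\frac{6439400393}{11915687688} \approx 0.54041$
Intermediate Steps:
$P = - \frac{6643}{131}$ ($P = 46501 \left(- \frac{1}{917}\right) = - \frac{6643}{131} \approx -50.71$)
$- \frac{2710}{-3362 - 1627} + \frac{P}{18232} = - \frac{2710}{-3362 - 1627} - \frac{6643}{131 \cdot 18232} = - \frac{2710}{-4989} - \frac{6643}{2388392} = \left(-2710\right) \left(- \frac{1}{4989}\right) - \frac{6643}{2388392} = \frac{2710}{4989} - \frac{6643}{2388392} = \frac{6439400393}{11915687688}$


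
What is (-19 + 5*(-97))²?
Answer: 254016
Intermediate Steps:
(-19 + 5*(-97))² = (-19 - 485)² = (-504)² = 254016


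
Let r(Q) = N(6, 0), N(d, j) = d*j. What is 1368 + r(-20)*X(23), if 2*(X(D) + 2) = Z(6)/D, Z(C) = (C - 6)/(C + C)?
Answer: 1368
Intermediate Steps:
r(Q) = 0 (r(Q) = 6*0 = 0)
Z(C) = (-6 + C)/(2*C) (Z(C) = (-6 + C)/((2*C)) = (-6 + C)*(1/(2*C)) = (-6 + C)/(2*C))
X(D) = -2 (X(D) = -2 + (((½)*(-6 + 6)/6)/D)/2 = -2 + (((½)*(⅙)*0)/D)/2 = -2 + (0/D)/2 = -2 + (½)*0 = -2 + 0 = -2)
1368 + r(-20)*X(23) = 1368 + 0*(-2) = 1368 + 0 = 1368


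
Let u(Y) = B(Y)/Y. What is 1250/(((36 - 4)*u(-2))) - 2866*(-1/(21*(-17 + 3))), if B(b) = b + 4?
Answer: -114803/2352 ≈ -48.811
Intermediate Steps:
B(b) = 4 + b
u(Y) = (4 + Y)/Y
1250/(((36 - 4)*u(-2))) - 2866*(-1/(21*(-17 + 3))) = 1250/(((36 - 4)*((4 - 2)/(-2)))) - 2866*(-1/(21*(-17 + 3))) = 1250/((32*(-1/2*2))) - 2866/((-14*(-21))) = 1250/((32*(-1))) - 2866/294 = 1250/(-32) - 2866*1/294 = 1250*(-1/32) - 1433/147 = -625/16 - 1433/147 = -114803/2352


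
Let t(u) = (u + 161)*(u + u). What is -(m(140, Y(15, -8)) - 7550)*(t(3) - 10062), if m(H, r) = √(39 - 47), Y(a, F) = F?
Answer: -68538900 + 18156*I*√2 ≈ -6.8539e+7 + 25676.0*I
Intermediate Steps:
m(H, r) = 2*I*√2 (m(H, r) = √(-8) = 2*I*√2)
t(u) = 2*u*(161 + u) (t(u) = (161 + u)*(2*u) = 2*u*(161 + u))
-(m(140, Y(15, -8)) - 7550)*(t(3) - 10062) = -(2*I*√2 - 7550)*(2*3*(161 + 3) - 10062) = -(-7550 + 2*I*√2)*(2*3*164 - 10062) = -(-7550 + 2*I*√2)*(984 - 10062) = -(-7550 + 2*I*√2)*(-9078) = -(68538900 - 18156*I*√2) = -68538900 + 18156*I*√2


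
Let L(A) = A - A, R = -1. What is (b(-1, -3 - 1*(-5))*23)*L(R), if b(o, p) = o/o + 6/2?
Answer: 0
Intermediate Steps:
L(A) = 0
b(o, p) = 4 (b(o, p) = 1 + 6*(½) = 1 + 3 = 4)
(b(-1, -3 - 1*(-5))*23)*L(R) = (4*23)*0 = 92*0 = 0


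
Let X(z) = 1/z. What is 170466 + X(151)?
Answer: 25740367/151 ≈ 1.7047e+5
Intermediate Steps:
170466 + X(151) = 170466 + 1/151 = 25740367/151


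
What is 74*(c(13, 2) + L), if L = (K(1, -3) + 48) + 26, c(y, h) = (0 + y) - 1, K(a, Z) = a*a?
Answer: 6438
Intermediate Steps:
K(a, Z) = a²
c(y, h) = -1 + y (c(y, h) = y - 1 = -1 + y)
L = 75 (L = (1² + 48) + 26 = (1 + 48) + 26 = 49 + 26 = 75)
74*(c(13, 2) + L) = 74*((-1 + 13) + 75) = 74*(12 + 75) = 74*87 = 6438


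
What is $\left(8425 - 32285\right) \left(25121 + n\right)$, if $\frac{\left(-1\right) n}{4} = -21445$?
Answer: $-2646097860$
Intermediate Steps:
$n = 85780$ ($n = \left(-4\right) \left(-21445\right) = 85780$)
$\left(8425 - 32285\right) \left(25121 + n\right) = \left(8425 - 32285\right) \left(25121 + 85780\right) = \left(-23860\right) 110901 = -2646097860$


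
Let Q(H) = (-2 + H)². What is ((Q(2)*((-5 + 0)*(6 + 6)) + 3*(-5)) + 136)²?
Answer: 14641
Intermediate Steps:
((Q(2)*((-5 + 0)*(6 + 6)) + 3*(-5)) + 136)² = (((-2 + 2)²*((-5 + 0)*(6 + 6)) + 3*(-5)) + 136)² = ((0²*(-5*12) - 15) + 136)² = ((0*(-60) - 15) + 136)² = ((0 - 15) + 136)² = (-15 + 136)² = 121² = 14641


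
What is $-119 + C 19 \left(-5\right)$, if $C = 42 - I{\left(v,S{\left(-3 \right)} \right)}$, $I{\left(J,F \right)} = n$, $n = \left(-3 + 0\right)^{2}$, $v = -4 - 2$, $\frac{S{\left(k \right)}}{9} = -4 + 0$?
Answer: $-3254$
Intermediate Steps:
$S{\left(k \right)} = -36$ ($S{\left(k \right)} = 9 \left(-4 + 0\right) = 9 \left(-4\right) = -36$)
$v = -6$
$n = 9$ ($n = \left(-3\right)^{2} = 9$)
$I{\left(J,F \right)} = 9$
$C = 33$ ($C = 42 - 9 = 33$)
$-119 + C 19 \left(-5\right) = -119 + 33 \cdot 19 \left(-5\right) = -119 + 33 \left(-95\right) = -119 - 3135 = -3254$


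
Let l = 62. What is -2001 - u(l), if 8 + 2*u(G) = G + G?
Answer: -2059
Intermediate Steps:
u(G) = -4 + G (u(G) = -4 + (G + G)/2 = -4 + (2*G)/2 = -4 + G)
-2001 - u(l) = -2001 - (-4 + 62) = -2001 - 1*58 = -2001 - 58 = -2059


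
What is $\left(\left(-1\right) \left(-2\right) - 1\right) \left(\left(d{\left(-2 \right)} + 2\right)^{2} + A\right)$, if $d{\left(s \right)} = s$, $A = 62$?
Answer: $62$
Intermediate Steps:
$\left(\left(-1\right) \left(-2\right) - 1\right) \left(\left(d{\left(-2 \right)} + 2\right)^{2} + A\right) = \left(\left(-1\right) \left(-2\right) - 1\right) \left(\left(-2 + 2\right)^{2} + 62\right) = \left(2 - 1\right) \left(0^{2} + 62\right) = 1 \left(0 + 62\right) = 1 \cdot 62 = 62$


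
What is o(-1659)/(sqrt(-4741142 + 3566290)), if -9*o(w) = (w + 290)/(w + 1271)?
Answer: 1369*I*sqrt(293713)/2051291592 ≈ 0.00036169*I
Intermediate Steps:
o(w) = -(290 + w)/(9*(1271 + w)) (o(w) = -(w + 290)/(9*(w + 1271)) = -(290 + w)/(9*(1271 + w)))
o(-1659)/(sqrt(-4741142 + 3566290)) = ((-290 - 1*(-1659))/(9*(1271 - 1659)))/(sqrt(-4741142 + 3566290)) = ((1/9)*(-290 + 1659)/(-388))/(sqrt(-1174852)) = ((1/9)*(-1/388)*1369)/((2*I*sqrt(293713))) = -(-1369)*I*sqrt(293713)/2051291592 = 1369*I*sqrt(293713)/2051291592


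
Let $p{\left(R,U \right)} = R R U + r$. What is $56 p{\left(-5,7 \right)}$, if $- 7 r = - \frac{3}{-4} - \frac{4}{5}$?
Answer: $\frac{49002}{5} \approx 9800.4$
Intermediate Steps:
$r = \frac{1}{140}$ ($r = - \frac{- \frac{3}{-4} - \frac{4}{5}}{7} = - \frac{\left(-3\right) \left(- \frac{1}{4}\right) - \frac{4}{5}}{7} = - \frac{\frac{3}{4} - \frac{4}{5}}{7} = \left(- \frac{1}{7}\right) \left(- \frac{1}{20}\right) = \frac{1}{140} \approx 0.0071429$)
$p{\left(R,U \right)} = \frac{1}{140} + U R^{2}$ ($p{\left(R,U \right)} = R R U + \frac{1}{140} = R^{2} U + \frac{1}{140} = U R^{2} + \frac{1}{140} = \frac{1}{140} + U R^{2}$)
$56 p{\left(-5,7 \right)} = 56 \left(\frac{1}{140} + 7 \left(-5\right)^{2}\right) = 56 \left(\frac{1}{140} + 7 \cdot 25\right) = 56 \left(\frac{1}{140} + 175\right) = 56 \cdot \frac{24501}{140} = \frac{49002}{5}$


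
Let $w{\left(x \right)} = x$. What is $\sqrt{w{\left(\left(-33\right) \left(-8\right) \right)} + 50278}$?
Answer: $\sqrt{50542} \approx 224.82$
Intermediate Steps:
$\sqrt{w{\left(\left(-33\right) \left(-8\right) \right)} + 50278} = \sqrt{\left(-33\right) \left(-8\right) + 50278} = \sqrt{264 + 50278} = \sqrt{50542}$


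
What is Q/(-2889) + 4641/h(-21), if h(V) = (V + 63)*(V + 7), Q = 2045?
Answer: -695729/80892 ≈ -8.6007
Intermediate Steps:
h(V) = (7 + V)*(63 + V) (h(V) = (63 + V)*(7 + V) = (7 + V)*(63 + V))
Q/(-2889) + 4641/h(-21) = 2045/(-2889) + 4641/(441 + (-21)**2 + 70*(-21)) = 2045*(-1/2889) + 4641/(441 + 441 - 1470) = -2045/2889 + 4641/(-588) = -2045/2889 + 4641*(-1/588) = -2045/2889 - 221/28 = -695729/80892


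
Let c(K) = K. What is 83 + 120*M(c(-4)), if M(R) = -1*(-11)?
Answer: 1403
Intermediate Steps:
M(R) = 11
83 + 120*M(c(-4)) = 83 + 120*11 = 83 + 1320 = 1403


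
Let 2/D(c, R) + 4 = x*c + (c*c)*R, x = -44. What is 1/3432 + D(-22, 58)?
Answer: 8975/24912888 ≈ 0.00036026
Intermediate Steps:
D(c, R) = 2/(-4 - 44*c + R*c²) (D(c, R) = 2/(-4 + (-44*c + (c*c)*R)) = 2/(-4 + (-44*c + c²*R)) = 2/(-4 + (-44*c + R*c²)) = 2/(-4 - 44*c + R*c²))
1/3432 + D(-22, 58) = 1/3432 + 2/(-4 - 44*(-22) + 58*(-22)²) = 1/3432 + 2/(-4 + 968 + 58*484) = 1/3432 + 2/(-4 + 968 + 28072) = 1/3432 + 2/29036 = 1/3432 + 2*(1/29036) = 1/3432 + 1/14518 = 8975/24912888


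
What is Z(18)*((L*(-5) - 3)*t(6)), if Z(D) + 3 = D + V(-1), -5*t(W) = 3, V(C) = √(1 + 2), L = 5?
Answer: 252 + 84*√3/5 ≈ 281.10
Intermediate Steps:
V(C) = √3
t(W) = -⅗ (t(W) = -⅕*3 = -⅗)
Z(D) = -3 + D + √3 (Z(D) = -3 + (D + √3) = -3 + D + √3)
Z(18)*((L*(-5) - 3)*t(6)) = (-3 + 18 + √3)*((5*(-5) - 3)*(-⅗)) = (15 + √3)*((-25 - 3)*(-⅗)) = (15 + √3)*(-28*(-⅗)) = (15 + √3)*(84/5) = 252 + 84*√3/5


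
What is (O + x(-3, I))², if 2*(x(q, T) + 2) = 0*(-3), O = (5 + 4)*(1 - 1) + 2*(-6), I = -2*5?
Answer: 196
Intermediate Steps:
I = -10
O = -12 (O = 9*0 - 12 = 0 - 12 = -12)
x(q, T) = -2 (x(q, T) = -2 + (0*(-3))/2 = -2 + (½)*0 = -2 + 0 = -2)
(O + x(-3, I))² = (-12 - 2)² = (-14)² = 196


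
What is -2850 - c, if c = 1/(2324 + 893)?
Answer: -9168451/3217 ≈ -2850.0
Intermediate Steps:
c = 1/3217 ≈ 0.00031085
-2850 - c = -2850 - 1*1/3217 = -2850 - 1/3217 = -9168451/3217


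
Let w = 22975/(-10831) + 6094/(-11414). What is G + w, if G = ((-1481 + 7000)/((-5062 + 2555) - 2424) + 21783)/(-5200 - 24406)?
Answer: -15299267998604885/4511917708203581 ≈ -3.3909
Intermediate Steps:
w = -164120382/61812517 (w = 22975*(-1/10831) + 6094*(-1/11414) = -22975/10831 - 3047/5707 = -164120382/61812517 ≈ -2.6551)
G = -53703227/72993593 (G = (5519/(-2507 - 2424) + 21783)/(-29606) = (5519/(-4931) + 21783)*(-1/29606) = (5519*(-1/4931) + 21783)*(-1/29606) = (-5519/4931 + 21783)*(-1/29606) = (107406454/4931)*(-1/29606) = -53703227/72993593 ≈ -0.73573)
G + w = -53703227/72993593 - 164120382/61812517 = -15299267998604885/4511917708203581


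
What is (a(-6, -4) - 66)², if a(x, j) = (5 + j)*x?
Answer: 5184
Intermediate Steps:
a(x, j) = x*(5 + j)
(a(-6, -4) - 66)² = (-6*(5 - 4) - 66)² = (-6*1 - 66)² = (-6 - 66)² = (-72)² = 5184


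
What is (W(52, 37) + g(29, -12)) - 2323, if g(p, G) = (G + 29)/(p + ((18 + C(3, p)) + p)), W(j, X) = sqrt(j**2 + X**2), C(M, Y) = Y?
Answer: -243898/105 + sqrt(4073) ≈ -2259.0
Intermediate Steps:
W(j, X) = sqrt(X**2 + j**2)
g(p, G) = (29 + G)/(18 + 3*p) (g(p, G) = (G + 29)/(p + ((18 + p) + p)) = (29 + G)/(p + (18 + 2*p)) = (29 + G)/(18 + 3*p))
(W(52, 37) + g(29, -12)) - 2323 = (sqrt(37**2 + 52**2) + (29 - 12)/(3*(6 + 29))) - 2323 = (sqrt(1369 + 2704) + (1/3)*17/35) - 2323 = (sqrt(4073) + (1/3)*(1/35)*17) - 2323 = (sqrt(4073) + 17/105) - 2323 = (17/105 + sqrt(4073)) - 2323 = -243898/105 + sqrt(4073)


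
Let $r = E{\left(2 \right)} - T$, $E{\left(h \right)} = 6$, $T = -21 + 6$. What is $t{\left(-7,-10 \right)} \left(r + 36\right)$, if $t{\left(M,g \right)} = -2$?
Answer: $-114$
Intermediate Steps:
$T = -15$
$r = 21$ ($r = 6 - -15 = 6 + 15 = 21$)
$t{\left(-7,-10 \right)} \left(r + 36\right) = - 2 \left(21 + 36\right) = \left(-2\right) 57 = -114$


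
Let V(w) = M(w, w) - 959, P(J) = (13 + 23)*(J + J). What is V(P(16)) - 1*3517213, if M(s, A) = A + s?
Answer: -3515868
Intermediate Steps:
P(J) = 72*J (P(J) = 36*(2*J) = 72*J)
V(w) = -959 + 2*w (V(w) = (w + w) - 959 = 2*w - 959 = -959 + 2*w)
V(P(16)) - 1*3517213 = (-959 + 2*(72*16)) - 1*3517213 = (-959 + 2*1152) - 3517213 = (-959 + 2304) - 3517213 = 1345 - 3517213 = -3515868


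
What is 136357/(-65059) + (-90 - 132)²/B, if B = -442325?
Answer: -3736498693/1692777775 ≈ -2.2073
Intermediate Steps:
136357/(-65059) + (-90 - 132)²/B = 136357/(-65059) + (-90 - 132)²/(-442325) = 136357*(-1/65059) + (-222)²*(-1/442325) = -8021/3827 + 49284*(-1/442325) = -8021/3827 - 49284/442325 = -3736498693/1692777775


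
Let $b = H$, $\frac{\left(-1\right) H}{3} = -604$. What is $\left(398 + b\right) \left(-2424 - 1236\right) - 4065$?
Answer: $-8092665$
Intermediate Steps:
$H = 1812$ ($H = \left(-3\right) \left(-604\right) = 1812$)
$b = 1812$
$\left(398 + b\right) \left(-2424 - 1236\right) - 4065 = \left(398 + 1812\right) \left(-2424 - 1236\right) - 4065 = 2210 \left(-3660\right) - 4065 = -8088600 - 4065 = -8092665$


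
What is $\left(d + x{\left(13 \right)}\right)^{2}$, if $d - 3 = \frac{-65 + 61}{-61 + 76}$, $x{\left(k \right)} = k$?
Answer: $\frac{55696}{225} \approx 247.54$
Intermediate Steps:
$d = \frac{41}{15}$ ($d = 3 + \frac{-65 + 61}{-61 + 76} = 3 - \frac{4}{15} = \frac{41}{15} \approx 2.7333$)
$\left(d + x{\left(13 \right)}\right)^{2} = \left(\frac{41}{15} + 13\right)^{2} = \left(\frac{236}{15}\right)^{2} = \frac{55696}{225}$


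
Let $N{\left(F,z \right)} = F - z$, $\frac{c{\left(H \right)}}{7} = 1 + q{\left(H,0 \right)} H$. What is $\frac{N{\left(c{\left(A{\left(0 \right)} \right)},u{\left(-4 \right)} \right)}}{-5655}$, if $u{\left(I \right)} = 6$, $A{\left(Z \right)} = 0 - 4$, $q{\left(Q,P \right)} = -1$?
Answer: $- \frac{1}{195} \approx -0.0051282$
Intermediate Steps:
$A{\left(Z \right)} = -4$
$c{\left(H \right)} = 7 - 7 H$ ($c{\left(H \right)} = 7 \left(1 - H\right) = 7 - 7 H$)
$\frac{N{\left(c{\left(A{\left(0 \right)} \right)},u{\left(-4 \right)} \right)}}{-5655} = \frac{\left(7 - -28\right) - 6}{-5655} = \left(\left(7 + 28\right) - 6\right) \left(- \frac{1}{5655}\right) = \left(35 - 6\right) \left(- \frac{1}{5655}\right) = 29 \left(- \frac{1}{5655}\right) = - \frac{1}{195}$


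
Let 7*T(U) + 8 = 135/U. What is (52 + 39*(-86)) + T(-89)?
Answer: -293999/89 ≈ -3303.4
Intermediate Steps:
T(U) = -8/7 + 135/(7*U) (T(U) = -8/7 + (135/U)/7 = -8/7 + 135/(7*U))
(52 + 39*(-86)) + T(-89) = (52 + 39*(-86)) + (1/7)*(135 - 8*(-89))/(-89) = (52 - 3354) + (1/7)*(-1/89)*(135 + 712) = -3302 + (1/7)*(-1/89)*847 = -3302 - 121/89 = -293999/89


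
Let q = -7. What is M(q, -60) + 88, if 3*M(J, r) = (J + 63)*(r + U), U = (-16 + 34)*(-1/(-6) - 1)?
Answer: -1312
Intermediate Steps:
U = -15 (U = 18*(-1*(-1/6) - 1) = 18*(1/6 - 1) = 18*(-5/6) = -15)
M(J, r) = (-15 + r)*(63 + J)/3 (M(J, r) = ((J + 63)*(r - 15))/3 = ((63 + J)*(-15 + r))/3 = ((-15 + r)*(63 + J))/3 = (-15 + r)*(63 + J)/3)
M(q, -60) + 88 = (-315 - 5*(-7) + 21*(-60) + (1/3)*(-7)*(-60)) + 88 = (-315 + 35 - 1260 + 140) + 88 = -1400 + 88 = -1312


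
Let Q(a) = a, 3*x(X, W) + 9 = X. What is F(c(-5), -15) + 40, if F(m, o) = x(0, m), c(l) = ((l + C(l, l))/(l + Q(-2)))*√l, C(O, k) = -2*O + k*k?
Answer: 37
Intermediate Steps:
x(X, W) = -3 + X/3
C(O, k) = k² - 2*O (C(O, k) = -2*O + k² = k² - 2*O)
c(l) = √l*(l² - l)/(-2 + l) (c(l) = ((l + (l² - 2*l))/(l - 2))*√l = ((l² - l)/(-2 + l))*√l = √l*(l² - l)/(-2 + l))
F(m, o) = -3 (F(m, o) = -3 + (⅓)*0 = -3 + 0 = -3)
F(c(-5), -15) + 40 = -3 + 40 = 37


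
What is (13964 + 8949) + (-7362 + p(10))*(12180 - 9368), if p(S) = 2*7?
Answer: -20639663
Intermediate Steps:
p(S) = 14
(13964 + 8949) + (-7362 + p(10))*(12180 - 9368) = (13964 + 8949) + (-7362 + 14)*(12180 - 9368) = 22913 - 7348*2812 = 22913 - 20662576 = -20639663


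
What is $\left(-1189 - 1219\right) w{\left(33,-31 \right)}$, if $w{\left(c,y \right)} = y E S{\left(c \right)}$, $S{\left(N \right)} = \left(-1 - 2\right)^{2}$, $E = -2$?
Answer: $-1343664$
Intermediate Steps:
$S{\left(N \right)} = 9$ ($S{\left(N \right)} = \left(-3\right)^{2} = 9$)
$w{\left(c,y \right)} = - 18 y$ ($w{\left(c,y \right)} = y \left(-2\right) 9 = - 2 y 9 = - 18 y$)
$\left(-1189 - 1219\right) w{\left(33,-31 \right)} = \left(-1189 - 1219\right) \left(\left(-18\right) \left(-31\right)\right) = \left(-2408\right) 558 = -1343664$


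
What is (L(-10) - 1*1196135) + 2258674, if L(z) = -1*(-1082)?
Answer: 1063621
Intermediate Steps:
L(z) = 1082
(L(-10) - 1*1196135) + 2258674 = (1082 - 1*1196135) + 2258674 = (1082 - 1196135) + 2258674 = -1195053 + 2258674 = 1063621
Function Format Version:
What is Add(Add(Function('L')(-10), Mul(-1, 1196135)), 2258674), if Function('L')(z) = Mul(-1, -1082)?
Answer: 1063621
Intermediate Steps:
Function('L')(z) = 1082
Add(Add(Function('L')(-10), Mul(-1, 1196135)), 2258674) = Add(Add(1082, Mul(-1, 1196135)), 2258674) = Add(Add(1082, -1196135), 2258674) = Add(-1195053, 2258674) = 1063621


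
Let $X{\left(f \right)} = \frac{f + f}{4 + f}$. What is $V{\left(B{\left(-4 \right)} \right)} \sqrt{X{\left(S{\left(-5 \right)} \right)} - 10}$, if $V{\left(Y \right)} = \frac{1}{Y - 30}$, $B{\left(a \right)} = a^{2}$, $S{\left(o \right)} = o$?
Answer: $0$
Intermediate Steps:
$V{\left(Y \right)} = \frac{1}{-30 + Y}$
$X{\left(f \right)} = \frac{2 f}{4 + f}$
$V{\left(B{\left(-4 \right)} \right)} \sqrt{X{\left(S{\left(-5 \right)} \right)} - 10} = \frac{\sqrt{2 \left(-5\right) \frac{1}{4 - 5} - 10}}{-30 + \left(-4\right)^{2}} = \frac{\sqrt{2 \left(-5\right) \frac{1}{-1} - 10}}{-30 + 16} = \frac{\sqrt{2 \left(-5\right) \left(-1\right) - 10}}{-14} = - \frac{\sqrt{10 - 10}}{14} = - \frac{\sqrt{0}}{14} = \left(- \frac{1}{14}\right) 0 = 0$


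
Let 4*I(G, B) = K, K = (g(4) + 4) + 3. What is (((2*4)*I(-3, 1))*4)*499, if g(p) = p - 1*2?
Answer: 35928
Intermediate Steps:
g(p) = -2 + p (g(p) = p - 2 = -2 + p)
K = 9 (K = ((-2 + 4) + 4) + 3 = (2 + 4) + 3 = 6 + 3 = 9)
I(G, B) = 9/4 (I(G, B) = (¼)*9 = 9/4)
(((2*4)*I(-3, 1))*4)*499 = (((2*4)*(9/4))*4)*499 = ((8*(9/4))*4)*499 = (18*4)*499 = 72*499 = 35928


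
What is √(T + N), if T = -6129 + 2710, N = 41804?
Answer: 3*√4265 ≈ 195.92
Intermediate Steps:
T = -3419
√(T + N) = √(-3419 + 41804) = √38385 = 3*√4265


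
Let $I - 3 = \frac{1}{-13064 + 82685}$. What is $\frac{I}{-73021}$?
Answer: $- \frac{208864}{5083795041} \approx -4.1084 \cdot 10^{-5}$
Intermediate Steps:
$I = \frac{208864}{69621}$ ($I = 3 + \frac{1}{-13064 + 82685} = 3 + \frac{1}{69621} = \frac{208864}{69621} \approx 3.0$)
$\frac{I}{-73021} = \frac{208864}{69621 \left(-73021\right)} = \frac{208864}{69621} \left(- \frac{1}{73021}\right) = - \frac{208864}{5083795041}$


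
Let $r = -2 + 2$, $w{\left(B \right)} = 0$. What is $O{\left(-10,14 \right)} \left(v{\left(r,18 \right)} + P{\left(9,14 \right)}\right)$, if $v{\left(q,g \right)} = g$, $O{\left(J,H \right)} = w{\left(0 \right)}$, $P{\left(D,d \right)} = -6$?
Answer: $0$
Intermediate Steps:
$O{\left(J,H \right)} = 0$
$r = 0$
$O{\left(-10,14 \right)} \left(v{\left(r,18 \right)} + P{\left(9,14 \right)}\right) = 0 \left(18 - 6\right) = 0 \cdot 12 = 0$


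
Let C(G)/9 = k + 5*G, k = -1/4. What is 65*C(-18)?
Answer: -211185/4 ≈ -52796.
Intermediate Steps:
k = -1/4 (k = -1*1/4 = -1/4 ≈ -0.25000)
C(G) = -9/4 + 45*G (C(G) = 9*(-1/4 + 5*G) = -9/4 + 45*G)
65*C(-18) = 65*(-9/4 + 45*(-18)) = 65*(-9/4 - 810) = 65*(-3249/4) = -211185/4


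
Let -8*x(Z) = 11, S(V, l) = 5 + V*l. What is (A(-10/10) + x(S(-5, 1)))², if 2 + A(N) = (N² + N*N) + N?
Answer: 361/64 ≈ 5.6406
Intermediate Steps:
x(Z) = -11/8 (x(Z) = -⅛*11 = -11/8)
A(N) = -2 + N + 2*N² (A(N) = -2 + ((N² + N*N) + N) = -2 + ((N² + N²) + N) = -2 + (2*N² + N) = -2 + (N + 2*N²) = -2 + N + 2*N²)
(A(-10/10) + x(S(-5, 1)))² = ((-2 - 10/10 + 2*(-10/10)²) - 11/8)² = ((-2 - 10*⅒ + 2*(-10*⅒)²) - 11/8)² = ((-2 - 1 + 2*(-1)²) - 11/8)² = ((-2 - 1 + 2*1) - 11/8)² = ((-2 - 1 + 2) - 11/8)² = (-1 - 11/8)² = (-19/8)² = 361/64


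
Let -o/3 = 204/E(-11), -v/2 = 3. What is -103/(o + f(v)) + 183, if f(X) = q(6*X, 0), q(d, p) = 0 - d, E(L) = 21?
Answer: 8063/48 ≈ 167.98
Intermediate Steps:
v = -6 (v = -2*3 = -6)
q(d, p) = -d
f(X) = -6*X
o = -204/7 (o = -612/21 = -3*68/7 = -204/7 ≈ -29.143)
-103/(o + f(v)) + 183 = -103/(-204/7 - 6*(-6)) + 183 = -103/(-204/7 + 36) + 183 = -103/(48/7) + 183 = (7/48)*(-103) + 183 = -721/48 + 183 = 8063/48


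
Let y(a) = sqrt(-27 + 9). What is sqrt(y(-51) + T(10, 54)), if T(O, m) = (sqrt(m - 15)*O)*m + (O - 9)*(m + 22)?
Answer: sqrt(76 + 540*sqrt(39) + 3*I*sqrt(2)) ≈ 58.722 + 0.0361*I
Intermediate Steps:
y(a) = 3*I*sqrt(2) (y(a) = sqrt(-18) = 3*I*sqrt(2))
T(O, m) = (-9 + O)*(22 + m) + O*m*sqrt(-15 + m) (T(O, m) = (sqrt(-15 + m)*O)*m + (-9 + O)*(22 + m) = (O*sqrt(-15 + m))*m + (-9 + O)*(22 + m) = O*m*sqrt(-15 + m) + (-9 + O)*(22 + m) = (-9 + O)*(22 + m) + O*m*sqrt(-15 + m))
sqrt(y(-51) + T(10, 54)) = sqrt(3*I*sqrt(2) + (-198 - 9*54 + 22*10 + 10*54 + 10*54*sqrt(-15 + 54))) = sqrt(3*I*sqrt(2) + (-198 - 486 + 220 + 540 + 10*54*sqrt(39))) = sqrt(3*I*sqrt(2) + (-198 - 486 + 220 + 540 + 540*sqrt(39))) = sqrt(3*I*sqrt(2) + (76 + 540*sqrt(39))) = sqrt(76 + 540*sqrt(39) + 3*I*sqrt(2))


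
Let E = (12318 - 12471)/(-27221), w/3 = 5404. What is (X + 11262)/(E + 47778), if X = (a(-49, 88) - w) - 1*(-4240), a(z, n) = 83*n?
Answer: 8547394/61931671 ≈ 0.13801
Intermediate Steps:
w = 16212 (w = 3*5404 = 16212)
E = 153/27221 (E = -153*(-1/27221) = 153/27221 ≈ 0.0056207)
X = -4668 (X = (83*88 - 1*16212) - 1*(-4240) = (7304 - 16212) + 4240 = -8908 + 4240 = -4668)
(X + 11262)/(E + 47778) = (-4668 + 11262)/(153/27221 + 47778) = 6594/(1300565091/27221) = 6594*(27221/1300565091) = 8547394/61931671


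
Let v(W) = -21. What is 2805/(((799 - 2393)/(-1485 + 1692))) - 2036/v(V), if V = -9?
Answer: -8947951/33474 ≈ -267.31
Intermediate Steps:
2805/(((799 - 2393)/(-1485 + 1692))) - 2036/v(V) = 2805/(((799 - 2393)/(-1485 + 1692))) - 2036/(-21) = 2805/((-1594/207)) - 2036*(-1/21) = 2805/((-1594*1/207)) + 2036/21 = 2805/(-1594/207) + 2036/21 = 2805*(-207/1594) + 2036/21 = -580635/1594 + 2036/21 = -8947951/33474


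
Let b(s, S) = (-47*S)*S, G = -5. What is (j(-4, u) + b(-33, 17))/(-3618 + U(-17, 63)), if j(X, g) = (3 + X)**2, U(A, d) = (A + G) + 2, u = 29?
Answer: 6791/1819 ≈ 3.7334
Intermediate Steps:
b(s, S) = -47*S**2
U(A, d) = -3 + A (U(A, d) = (A - 5) + 2 = (-5 + A) + 2 = -3 + A)
(j(-4, u) + b(-33, 17))/(-3618 + U(-17, 63)) = ((3 - 4)**2 - 47*17**2)/(-3618 + (-3 - 17)) = ((-1)**2 - 47*289)/(-3618 - 20) = (1 - 13583)/(-3638) = -13582*(-1/3638) = 6791/1819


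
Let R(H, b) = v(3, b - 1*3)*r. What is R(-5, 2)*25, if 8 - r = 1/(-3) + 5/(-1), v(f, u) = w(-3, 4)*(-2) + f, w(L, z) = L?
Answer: 3000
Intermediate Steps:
v(f, u) = 6 + f (v(f, u) = -3*(-2) + f = 6 + f)
r = 40/3 (r = 8 - (1/(-3) + 5/(-1)) = 8 - (1*(-⅓) + 5*(-1)) = 8 - (-⅓ - 5) = 8 - 1*(-16/3) = 8 + 16/3 = 40/3 ≈ 13.333)
R(H, b) = 120 (R(H, b) = (6 + 3)*(40/3) = 9*(40/3) = 120)
R(-5, 2)*25 = 120*25 = 3000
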